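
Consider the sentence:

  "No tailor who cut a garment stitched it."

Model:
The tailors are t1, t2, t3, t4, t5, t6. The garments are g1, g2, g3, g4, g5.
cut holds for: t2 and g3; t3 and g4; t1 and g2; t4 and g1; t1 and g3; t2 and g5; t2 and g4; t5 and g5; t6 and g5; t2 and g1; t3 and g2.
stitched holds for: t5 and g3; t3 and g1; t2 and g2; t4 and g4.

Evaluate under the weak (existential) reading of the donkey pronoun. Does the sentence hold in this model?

True

"it" takes "a garment" as antecedent — a donkey pronoun bound across the clause boundary.
Truth condition: for no (t,g) with cut(t,g) does stitched(t,g) hold.
Restrictor pairs — does the scope hold? (t1,g2):fails  (t1,g3):fails  (t2,g1):fails  (t2,g3):fails  (t2,g4):fails  (t2,g5):fails  (t3,g2):fails  (t3,g4):fails  (t4,g1):fails  (t5,g5):fails  (t6,g5):fails
Scope holds for no restrictor pair, so the sentence is true.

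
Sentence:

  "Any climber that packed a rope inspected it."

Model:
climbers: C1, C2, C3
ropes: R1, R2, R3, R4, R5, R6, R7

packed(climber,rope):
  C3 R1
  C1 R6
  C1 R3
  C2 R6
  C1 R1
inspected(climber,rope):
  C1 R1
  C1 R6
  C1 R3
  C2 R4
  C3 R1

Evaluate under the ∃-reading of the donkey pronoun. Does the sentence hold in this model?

False

"it" takes "a rope" as antecedent — a donkey pronoun bound across the clause boundary.
Weak reading: every climber c with some packed-rope has at least one packed-rope r such that inspected(c,r).
Per climber: C1:✓  C2:✗  C3:✓
C2 has no witness among its packed-ropes.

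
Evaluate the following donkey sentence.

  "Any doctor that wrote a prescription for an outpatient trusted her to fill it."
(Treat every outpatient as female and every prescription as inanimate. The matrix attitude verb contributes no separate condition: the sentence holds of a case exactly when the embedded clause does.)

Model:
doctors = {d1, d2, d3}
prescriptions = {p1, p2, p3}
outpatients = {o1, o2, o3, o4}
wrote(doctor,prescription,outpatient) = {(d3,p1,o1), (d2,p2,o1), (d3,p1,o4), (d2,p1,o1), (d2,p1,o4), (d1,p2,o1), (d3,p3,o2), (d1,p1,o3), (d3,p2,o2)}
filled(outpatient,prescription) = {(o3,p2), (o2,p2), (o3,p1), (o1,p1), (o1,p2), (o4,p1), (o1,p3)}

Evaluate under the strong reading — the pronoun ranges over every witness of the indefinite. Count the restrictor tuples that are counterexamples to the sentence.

1

"her" takes "an outpatient" as antecedent and "it" takes "a prescription"; both are donkey pronouns co-varying with the restrictor.
Strong reading: for every (d,p,o) with wrote(d,p,o), filled(o,p).
Restrictor triples: (d1,p1,o3)→filled(o3,p1) ✓  (d1,p2,o1)→filled(o1,p2) ✓  (d2,p1,o1)→filled(o1,p1) ✓  (d2,p1,o4)→filled(o4,p1) ✓  (d2,p2,o1)→filled(o1,p2) ✓  (d3,p1,o1)→filled(o1,p1) ✓  (d3,p1,o4)→filled(o4,p1) ✓  (d3,p2,o2)→filled(o2,p2) ✓  (d3,p3,o2)→filled(o2,p3) ✗
Counterexamples (restrictor triples failing the scope): 1.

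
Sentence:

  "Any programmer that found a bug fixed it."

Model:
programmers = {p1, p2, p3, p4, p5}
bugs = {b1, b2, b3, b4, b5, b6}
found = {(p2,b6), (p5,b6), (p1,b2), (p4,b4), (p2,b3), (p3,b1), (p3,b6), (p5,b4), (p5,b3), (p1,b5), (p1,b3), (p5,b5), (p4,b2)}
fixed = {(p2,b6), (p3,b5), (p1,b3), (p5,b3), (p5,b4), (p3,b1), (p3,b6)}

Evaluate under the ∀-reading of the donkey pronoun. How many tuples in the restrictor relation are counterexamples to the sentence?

"it" takes "a bug" as antecedent — a donkey pronoun bound across the clause boundary.
Strong reading: for every (p,b) with found(p,b), fixed(p,b).
Restrictor pairs: (p1,b2) ✗  (p1,b3) ✓  (p1,b5) ✗  (p2,b3) ✗  (p2,b6) ✓  (p3,b1) ✓  (p3,b6) ✓  (p4,b2) ✗  (p4,b4) ✗  (p5,b3) ✓  (p5,b4) ✓  (p5,b5) ✗  (p5,b6) ✗
Counterexamples (restrictor pairs failing the scope): 7.

7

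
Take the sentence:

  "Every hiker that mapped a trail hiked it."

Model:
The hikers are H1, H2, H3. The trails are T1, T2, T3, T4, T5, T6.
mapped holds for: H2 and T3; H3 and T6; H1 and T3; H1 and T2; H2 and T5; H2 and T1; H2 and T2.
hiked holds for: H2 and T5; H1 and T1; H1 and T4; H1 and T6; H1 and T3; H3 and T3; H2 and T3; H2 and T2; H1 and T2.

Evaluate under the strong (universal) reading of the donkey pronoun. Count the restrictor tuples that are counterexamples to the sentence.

"it" takes "a trail" as antecedent — a donkey pronoun bound across the clause boundary.
Strong reading: for every (h,t) with mapped(h,t), hiked(h,t).
Restrictor pairs: (H1,T2) ✓  (H1,T3) ✓  (H2,T1) ✗  (H2,T2) ✓  (H2,T3) ✓  (H2,T5) ✓  (H3,T6) ✗
Counterexamples (restrictor pairs failing the scope): 2.

2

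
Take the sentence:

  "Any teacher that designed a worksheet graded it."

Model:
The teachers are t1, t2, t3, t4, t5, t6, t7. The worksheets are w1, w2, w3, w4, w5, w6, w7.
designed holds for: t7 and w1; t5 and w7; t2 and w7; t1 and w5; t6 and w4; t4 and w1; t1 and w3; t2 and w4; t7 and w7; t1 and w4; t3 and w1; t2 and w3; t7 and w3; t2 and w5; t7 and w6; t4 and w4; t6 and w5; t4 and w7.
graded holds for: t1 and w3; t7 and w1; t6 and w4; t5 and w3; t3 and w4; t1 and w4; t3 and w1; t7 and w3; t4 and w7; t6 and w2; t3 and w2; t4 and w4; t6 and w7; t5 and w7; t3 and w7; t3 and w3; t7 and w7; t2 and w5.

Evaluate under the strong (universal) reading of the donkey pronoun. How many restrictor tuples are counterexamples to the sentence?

"it" takes "a worksheet" as antecedent — a donkey pronoun bound across the clause boundary.
Strong reading: for every (t,w) with designed(t,w), graded(t,w).
Restrictor pairs: (t1,w3) ✓  (t1,w4) ✓  (t1,w5) ✗  (t2,w3) ✗  (t2,w4) ✗  (t2,w5) ✓  (t2,w7) ✗  (t3,w1) ✓  (t4,w1) ✗  (t4,w4) ✓  (t4,w7) ✓  (t5,w7) ✓  (t6,w4) ✓  (t6,w5) ✗  (t7,w1) ✓  (t7,w3) ✓  (t7,w6) ✗  (t7,w7) ✓
Counterexamples (restrictor pairs failing the scope): 7.

7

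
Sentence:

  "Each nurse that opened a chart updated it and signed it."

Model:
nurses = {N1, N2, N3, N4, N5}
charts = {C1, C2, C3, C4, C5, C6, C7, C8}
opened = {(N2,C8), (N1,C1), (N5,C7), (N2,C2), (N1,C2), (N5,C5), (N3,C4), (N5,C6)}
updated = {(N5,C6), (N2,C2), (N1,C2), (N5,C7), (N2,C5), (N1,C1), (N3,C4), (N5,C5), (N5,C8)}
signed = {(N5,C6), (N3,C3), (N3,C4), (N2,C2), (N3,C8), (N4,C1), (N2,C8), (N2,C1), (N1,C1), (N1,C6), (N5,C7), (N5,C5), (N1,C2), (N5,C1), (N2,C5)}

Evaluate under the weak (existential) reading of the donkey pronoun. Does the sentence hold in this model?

"it" takes "a chart" as antecedent — a donkey pronoun bound across the clause boundary.
Weak reading: every nurse n with some opened-chart has at least one opened-chart c such that updated(n,c) ∧ signed(n,c).
Per nurse: N1:✓  N2:✓  N3:✓  N5:✓
Every nurse in the restrictor has a witness.

True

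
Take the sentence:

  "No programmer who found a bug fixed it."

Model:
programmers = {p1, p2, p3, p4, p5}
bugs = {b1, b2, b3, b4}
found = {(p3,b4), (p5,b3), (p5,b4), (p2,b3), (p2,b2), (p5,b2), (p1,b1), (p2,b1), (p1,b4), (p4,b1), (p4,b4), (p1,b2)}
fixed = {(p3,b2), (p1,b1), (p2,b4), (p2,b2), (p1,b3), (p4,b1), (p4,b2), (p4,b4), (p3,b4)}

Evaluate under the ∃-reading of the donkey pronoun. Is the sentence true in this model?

False

"it" takes "a bug" as antecedent — a donkey pronoun bound across the clause boundary.
Truth condition: for no (p,b) with found(p,b) does fixed(p,b) hold.
Restrictor pairs — does the scope hold? (p1,b1):holds  (p1,b2):fails  (p1,b4):fails  (p2,b1):fails  (p2,b2):holds  (p2,b3):fails  (p3,b4):holds  (p4,b1):holds  (p4,b4):holds  (p5,b2):fails  (p5,b3):fails  (p5,b4):fails
Scope holds for 5 pair(s), so the sentence is false.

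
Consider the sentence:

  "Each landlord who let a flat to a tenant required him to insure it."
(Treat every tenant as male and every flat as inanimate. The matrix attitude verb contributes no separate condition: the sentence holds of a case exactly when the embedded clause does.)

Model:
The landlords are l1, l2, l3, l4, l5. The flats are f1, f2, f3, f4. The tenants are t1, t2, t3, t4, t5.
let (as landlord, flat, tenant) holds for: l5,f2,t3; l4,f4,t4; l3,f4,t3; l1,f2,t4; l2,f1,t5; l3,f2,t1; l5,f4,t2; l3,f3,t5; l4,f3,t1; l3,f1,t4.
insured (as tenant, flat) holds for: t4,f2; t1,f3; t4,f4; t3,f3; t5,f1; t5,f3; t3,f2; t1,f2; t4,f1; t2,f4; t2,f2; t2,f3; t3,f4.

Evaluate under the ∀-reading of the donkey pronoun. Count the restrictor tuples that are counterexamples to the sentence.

"him" takes "a tenant" as antecedent and "it" takes "a flat"; both are donkey pronouns co-varying with the restrictor.
Strong reading: for every (l,f,t) with let(l,f,t), insured(t,f).
Restrictor triples: (l1,f2,t4)→insured(t4,f2) ✓  (l2,f1,t5)→insured(t5,f1) ✓  (l3,f1,t4)→insured(t4,f1) ✓  (l3,f2,t1)→insured(t1,f2) ✓  (l3,f3,t5)→insured(t5,f3) ✓  (l3,f4,t3)→insured(t3,f4) ✓  (l4,f3,t1)→insured(t1,f3) ✓  (l4,f4,t4)→insured(t4,f4) ✓  (l5,f2,t3)→insured(t3,f2) ✓  (l5,f4,t2)→insured(t2,f4) ✓
Counterexamples (restrictor triples failing the scope): 0.

0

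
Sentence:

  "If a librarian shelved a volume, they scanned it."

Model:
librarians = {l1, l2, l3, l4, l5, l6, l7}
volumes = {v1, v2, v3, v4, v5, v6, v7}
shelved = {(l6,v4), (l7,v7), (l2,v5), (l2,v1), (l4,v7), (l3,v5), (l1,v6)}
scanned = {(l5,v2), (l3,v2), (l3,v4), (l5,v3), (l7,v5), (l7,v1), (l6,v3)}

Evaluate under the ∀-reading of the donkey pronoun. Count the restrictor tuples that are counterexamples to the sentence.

7

"it" takes "a volume" as antecedent — a donkey pronoun bound across the clause boundary.
Strong reading: for every (l,v) with shelved(l,v), scanned(l,v).
Restrictor pairs: (l1,v6) ✗  (l2,v1) ✗  (l2,v5) ✗  (l3,v5) ✗  (l4,v7) ✗  (l6,v4) ✗  (l7,v7) ✗
Counterexamples (restrictor pairs failing the scope): 7.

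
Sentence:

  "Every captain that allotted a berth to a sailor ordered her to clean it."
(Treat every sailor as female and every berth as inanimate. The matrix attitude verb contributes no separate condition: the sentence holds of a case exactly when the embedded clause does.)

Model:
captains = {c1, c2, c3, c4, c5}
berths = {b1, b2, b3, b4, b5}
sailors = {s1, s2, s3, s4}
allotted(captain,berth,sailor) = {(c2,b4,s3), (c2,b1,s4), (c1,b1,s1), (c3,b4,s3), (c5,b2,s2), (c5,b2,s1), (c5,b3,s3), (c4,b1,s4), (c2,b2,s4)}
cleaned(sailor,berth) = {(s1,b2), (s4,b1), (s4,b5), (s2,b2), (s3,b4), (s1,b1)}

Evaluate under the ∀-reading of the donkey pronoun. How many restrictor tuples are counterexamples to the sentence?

2

"her" takes "a sailor" as antecedent and "it" takes "a berth"; both are donkey pronouns co-varying with the restrictor.
Strong reading: for every (c,b,s) with allotted(c,b,s), cleaned(s,b).
Restrictor triples: (c1,b1,s1)→cleaned(s1,b1) ✓  (c2,b1,s4)→cleaned(s4,b1) ✓  (c2,b2,s4)→cleaned(s4,b2) ✗  (c2,b4,s3)→cleaned(s3,b4) ✓  (c3,b4,s3)→cleaned(s3,b4) ✓  (c4,b1,s4)→cleaned(s4,b1) ✓  (c5,b2,s1)→cleaned(s1,b2) ✓  (c5,b2,s2)→cleaned(s2,b2) ✓  (c5,b3,s3)→cleaned(s3,b3) ✗
Counterexamples (restrictor triples failing the scope): 2.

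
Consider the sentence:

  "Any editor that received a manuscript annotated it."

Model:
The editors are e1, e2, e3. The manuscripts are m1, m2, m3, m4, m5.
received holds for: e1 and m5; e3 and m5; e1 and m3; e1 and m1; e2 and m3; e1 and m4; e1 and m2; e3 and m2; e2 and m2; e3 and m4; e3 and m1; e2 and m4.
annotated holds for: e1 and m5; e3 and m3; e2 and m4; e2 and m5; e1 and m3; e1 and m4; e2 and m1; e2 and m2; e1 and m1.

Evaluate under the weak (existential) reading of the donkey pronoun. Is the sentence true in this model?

"it" takes "a manuscript" as antecedent — a donkey pronoun bound across the clause boundary.
Weak reading: every editor e with some received-manuscript has at least one received-manuscript m such that annotated(e,m).
Per editor: e1:✓  e2:✓  e3:✗
e3 has no witness among its received-manuscripts.

False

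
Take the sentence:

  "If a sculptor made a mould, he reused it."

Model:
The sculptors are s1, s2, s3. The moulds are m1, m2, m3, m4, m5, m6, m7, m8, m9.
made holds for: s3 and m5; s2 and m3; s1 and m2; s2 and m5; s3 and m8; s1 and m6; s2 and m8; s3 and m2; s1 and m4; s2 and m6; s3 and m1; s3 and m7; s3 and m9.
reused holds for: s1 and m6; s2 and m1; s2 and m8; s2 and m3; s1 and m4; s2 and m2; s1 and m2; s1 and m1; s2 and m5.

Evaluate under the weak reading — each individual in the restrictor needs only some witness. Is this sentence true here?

"it" takes "a mould" as antecedent — a donkey pronoun bound across the clause boundary.
Weak reading: every sculptor s with some made-mould has at least one made-mould m such that reused(s,m).
Per sculptor: s1:✓  s2:✓  s3:✗
s3 has no witness among its made-moulds.

False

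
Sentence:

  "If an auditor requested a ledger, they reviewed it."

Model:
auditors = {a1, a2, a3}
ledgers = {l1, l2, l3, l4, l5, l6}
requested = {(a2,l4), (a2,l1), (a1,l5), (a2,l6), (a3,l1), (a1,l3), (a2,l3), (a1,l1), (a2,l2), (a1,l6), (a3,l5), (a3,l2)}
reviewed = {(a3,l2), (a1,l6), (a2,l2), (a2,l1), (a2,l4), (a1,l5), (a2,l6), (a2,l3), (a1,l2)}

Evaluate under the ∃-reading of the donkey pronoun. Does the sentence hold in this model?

True

"it" takes "a ledger" as antecedent — a donkey pronoun bound across the clause boundary.
Weak reading: every auditor a with some requested-ledger has at least one requested-ledger l such that reviewed(a,l).
Per auditor: a1:✓  a2:✓  a3:✓
Every auditor in the restrictor has a witness.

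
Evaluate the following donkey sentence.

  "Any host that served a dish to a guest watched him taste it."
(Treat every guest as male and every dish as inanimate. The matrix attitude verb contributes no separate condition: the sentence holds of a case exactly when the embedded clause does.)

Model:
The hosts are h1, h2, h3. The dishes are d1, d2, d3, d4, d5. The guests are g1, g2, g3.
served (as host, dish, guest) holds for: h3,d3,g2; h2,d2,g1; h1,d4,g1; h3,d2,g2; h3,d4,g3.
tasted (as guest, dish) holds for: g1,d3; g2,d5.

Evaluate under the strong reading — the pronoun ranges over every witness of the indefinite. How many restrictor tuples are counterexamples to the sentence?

"him" takes "a guest" as antecedent and "it" takes "a dish"; both are donkey pronouns co-varying with the restrictor.
Strong reading: for every (h,d,g) with served(h,d,g), tasted(g,d).
Restrictor triples: (h1,d4,g1)→tasted(g1,d4) ✗  (h2,d2,g1)→tasted(g1,d2) ✗  (h3,d2,g2)→tasted(g2,d2) ✗  (h3,d3,g2)→tasted(g2,d3) ✗  (h3,d4,g3)→tasted(g3,d4) ✗
Counterexamples (restrictor triples failing the scope): 5.

5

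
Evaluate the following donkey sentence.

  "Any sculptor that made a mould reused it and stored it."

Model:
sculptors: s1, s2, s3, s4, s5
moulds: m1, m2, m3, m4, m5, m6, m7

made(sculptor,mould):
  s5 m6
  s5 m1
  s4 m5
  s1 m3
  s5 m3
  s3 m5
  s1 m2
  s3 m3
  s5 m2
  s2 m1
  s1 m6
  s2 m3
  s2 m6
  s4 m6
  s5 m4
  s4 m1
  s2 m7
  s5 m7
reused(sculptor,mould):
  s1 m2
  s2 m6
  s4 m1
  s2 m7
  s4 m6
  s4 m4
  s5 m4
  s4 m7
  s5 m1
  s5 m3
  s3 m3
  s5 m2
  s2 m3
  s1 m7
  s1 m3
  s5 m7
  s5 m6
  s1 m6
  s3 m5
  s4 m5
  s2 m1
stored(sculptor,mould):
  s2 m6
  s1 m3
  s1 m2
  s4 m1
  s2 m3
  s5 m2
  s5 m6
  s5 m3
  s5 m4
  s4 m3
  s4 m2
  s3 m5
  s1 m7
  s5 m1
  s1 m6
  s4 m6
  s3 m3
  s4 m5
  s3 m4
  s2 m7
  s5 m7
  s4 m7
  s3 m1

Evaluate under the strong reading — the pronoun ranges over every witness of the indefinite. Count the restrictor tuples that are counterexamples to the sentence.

1

"it" takes "a mould" as antecedent — a donkey pronoun bound across the clause boundary.
Strong reading: for every (s,m) with made(s,m), reused(s,m) ∧ stored(s,m).
Restrictor pairs: (s1,m2) ✓  (s1,m3) ✓  (s1,m6) ✓  (s2,m1) ✗  (s2,m3) ✓  (s2,m6) ✓  (s2,m7) ✓  (s3,m3) ✓  (s3,m5) ✓  (s4,m1) ✓  (s4,m5) ✓  (s4,m6) ✓  (s5,m1) ✓  (s5,m2) ✓  (s5,m3) ✓  (s5,m4) ✓  (s5,m6) ✓  (s5,m7) ✓
Counterexamples (restrictor pairs failing the scope): 1.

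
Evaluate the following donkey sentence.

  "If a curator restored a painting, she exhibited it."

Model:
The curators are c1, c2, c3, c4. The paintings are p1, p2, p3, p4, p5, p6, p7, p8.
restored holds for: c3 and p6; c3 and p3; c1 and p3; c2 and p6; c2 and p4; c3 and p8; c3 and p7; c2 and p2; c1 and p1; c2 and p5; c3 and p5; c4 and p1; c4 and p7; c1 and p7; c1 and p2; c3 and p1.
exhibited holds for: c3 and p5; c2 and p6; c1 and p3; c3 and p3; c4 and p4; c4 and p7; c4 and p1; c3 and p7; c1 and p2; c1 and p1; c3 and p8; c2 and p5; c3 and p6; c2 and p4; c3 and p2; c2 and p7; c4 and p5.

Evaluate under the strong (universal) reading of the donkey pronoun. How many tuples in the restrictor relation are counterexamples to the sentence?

3

"it" takes "a painting" as antecedent — a donkey pronoun bound across the clause boundary.
Strong reading: for every (c,p) with restored(c,p), exhibited(c,p).
Restrictor pairs: (c1,p1) ✓  (c1,p2) ✓  (c1,p3) ✓  (c1,p7) ✗  (c2,p2) ✗  (c2,p4) ✓  (c2,p5) ✓  (c2,p6) ✓  (c3,p1) ✗  (c3,p3) ✓  (c3,p5) ✓  (c3,p6) ✓  (c3,p7) ✓  (c3,p8) ✓  (c4,p1) ✓  (c4,p7) ✓
Counterexamples (restrictor pairs failing the scope): 3.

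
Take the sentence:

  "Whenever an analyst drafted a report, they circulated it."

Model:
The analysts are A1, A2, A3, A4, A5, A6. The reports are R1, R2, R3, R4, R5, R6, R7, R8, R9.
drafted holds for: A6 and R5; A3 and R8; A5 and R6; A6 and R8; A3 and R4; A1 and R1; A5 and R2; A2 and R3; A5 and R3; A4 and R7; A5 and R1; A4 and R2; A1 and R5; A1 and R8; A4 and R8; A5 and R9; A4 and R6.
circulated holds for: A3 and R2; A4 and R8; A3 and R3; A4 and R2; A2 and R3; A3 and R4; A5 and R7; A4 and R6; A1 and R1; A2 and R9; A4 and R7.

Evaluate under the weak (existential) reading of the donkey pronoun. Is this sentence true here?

"it" takes "a report" as antecedent — a donkey pronoun bound across the clause boundary.
Weak reading: every analyst a with some drafted-report has at least one drafted-report r such that circulated(a,r).
Per analyst: A1:✓  A2:✓  A3:✓  A4:✓  A5:✗  A6:✗
A5 has no witness among its drafted-reports.

False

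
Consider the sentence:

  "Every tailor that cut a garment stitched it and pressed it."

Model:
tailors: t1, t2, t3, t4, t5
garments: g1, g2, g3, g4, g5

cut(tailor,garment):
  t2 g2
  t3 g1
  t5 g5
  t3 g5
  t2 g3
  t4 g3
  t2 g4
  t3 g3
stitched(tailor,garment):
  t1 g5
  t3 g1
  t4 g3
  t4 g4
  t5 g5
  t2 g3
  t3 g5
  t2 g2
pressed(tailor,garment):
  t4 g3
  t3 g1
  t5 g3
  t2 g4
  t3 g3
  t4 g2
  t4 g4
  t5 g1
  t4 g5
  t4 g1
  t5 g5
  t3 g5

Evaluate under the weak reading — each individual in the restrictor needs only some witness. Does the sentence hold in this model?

"it" takes "a garment" as antecedent — a donkey pronoun bound across the clause boundary.
Weak reading: every tailor t with some cut-garment has at least one cut-garment g such that stitched(t,g) ∧ pressed(t,g).
Per tailor: t2:✗  t3:✓  t4:✓  t5:✓
t2 has no witness among its cut-garments.

False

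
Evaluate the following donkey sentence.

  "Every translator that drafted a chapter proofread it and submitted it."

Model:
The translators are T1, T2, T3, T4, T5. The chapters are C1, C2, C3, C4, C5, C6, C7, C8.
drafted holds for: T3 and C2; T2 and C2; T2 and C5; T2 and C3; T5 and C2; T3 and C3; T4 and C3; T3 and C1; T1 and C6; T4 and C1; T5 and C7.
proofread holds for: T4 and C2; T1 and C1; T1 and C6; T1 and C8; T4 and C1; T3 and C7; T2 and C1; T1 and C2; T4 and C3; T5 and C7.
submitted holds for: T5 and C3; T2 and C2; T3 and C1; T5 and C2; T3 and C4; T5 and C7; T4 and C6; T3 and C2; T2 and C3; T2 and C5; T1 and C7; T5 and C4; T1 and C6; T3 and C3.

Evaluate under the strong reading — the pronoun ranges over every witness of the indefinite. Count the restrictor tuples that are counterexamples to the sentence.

9

"it" takes "a chapter" as antecedent — a donkey pronoun bound across the clause boundary.
Strong reading: for every (t,c) with drafted(t,c), proofread(t,c) ∧ submitted(t,c).
Restrictor pairs: (T1,C6) ✓  (T2,C2) ✗  (T2,C3) ✗  (T2,C5) ✗  (T3,C1) ✗  (T3,C2) ✗  (T3,C3) ✗  (T4,C1) ✗  (T4,C3) ✗  (T5,C2) ✗  (T5,C7) ✓
Counterexamples (restrictor pairs failing the scope): 9.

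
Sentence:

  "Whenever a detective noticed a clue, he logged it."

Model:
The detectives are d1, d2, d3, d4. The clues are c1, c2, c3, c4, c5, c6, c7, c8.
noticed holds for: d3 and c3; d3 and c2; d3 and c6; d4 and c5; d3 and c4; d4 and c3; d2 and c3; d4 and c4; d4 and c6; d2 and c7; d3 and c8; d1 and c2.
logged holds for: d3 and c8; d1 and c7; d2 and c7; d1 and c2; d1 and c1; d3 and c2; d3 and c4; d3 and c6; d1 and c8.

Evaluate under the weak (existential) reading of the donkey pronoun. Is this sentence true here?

False

"it" takes "a clue" as antecedent — a donkey pronoun bound across the clause boundary.
Weak reading: every detective d with some noticed-clue has at least one noticed-clue c such that logged(d,c).
Per detective: d1:✓  d2:✓  d3:✓  d4:✗
d4 has no witness among its noticed-clues.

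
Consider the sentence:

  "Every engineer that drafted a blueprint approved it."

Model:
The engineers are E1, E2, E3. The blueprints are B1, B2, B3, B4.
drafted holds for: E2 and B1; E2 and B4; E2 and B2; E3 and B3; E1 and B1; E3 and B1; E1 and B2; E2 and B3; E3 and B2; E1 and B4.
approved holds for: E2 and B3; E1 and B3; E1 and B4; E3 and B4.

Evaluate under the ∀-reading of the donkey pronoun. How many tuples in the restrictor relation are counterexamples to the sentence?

8

"it" takes "a blueprint" as antecedent — a donkey pronoun bound across the clause boundary.
Strong reading: for every (e,b) with drafted(e,b), approved(e,b).
Restrictor pairs: (E1,B1) ✗  (E1,B2) ✗  (E1,B4) ✓  (E2,B1) ✗  (E2,B2) ✗  (E2,B3) ✓  (E2,B4) ✗  (E3,B1) ✗  (E3,B2) ✗  (E3,B3) ✗
Counterexamples (restrictor pairs failing the scope): 8.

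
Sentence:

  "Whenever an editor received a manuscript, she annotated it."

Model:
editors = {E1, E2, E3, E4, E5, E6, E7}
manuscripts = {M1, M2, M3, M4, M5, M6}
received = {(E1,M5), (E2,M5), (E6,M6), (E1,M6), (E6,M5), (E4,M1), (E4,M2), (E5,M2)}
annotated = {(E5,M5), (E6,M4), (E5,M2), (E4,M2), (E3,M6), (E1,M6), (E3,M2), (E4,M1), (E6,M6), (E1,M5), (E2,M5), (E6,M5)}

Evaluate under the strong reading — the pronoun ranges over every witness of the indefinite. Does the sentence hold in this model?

True

"it" takes "a manuscript" as antecedent — a donkey pronoun bound across the clause boundary.
Strong reading: for every (e,m) with received(e,m), annotated(e,m).
Restrictor pairs: (E1,M5) ✓  (E1,M6) ✓  (E2,M5) ✓  (E4,M1) ✓  (E4,M2) ✓  (E5,M2) ✓  (E6,M5) ✓  (E6,M6) ✓
Every restrictor pair satisfies the scope.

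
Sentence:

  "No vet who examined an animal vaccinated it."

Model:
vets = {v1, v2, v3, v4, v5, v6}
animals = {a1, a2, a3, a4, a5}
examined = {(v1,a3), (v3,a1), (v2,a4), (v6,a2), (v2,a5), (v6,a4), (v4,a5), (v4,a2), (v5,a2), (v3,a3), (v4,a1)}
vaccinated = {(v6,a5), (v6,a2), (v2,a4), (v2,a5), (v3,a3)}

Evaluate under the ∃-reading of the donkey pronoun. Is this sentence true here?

False

"it" takes "an animal" as antecedent — a donkey pronoun bound across the clause boundary.
Truth condition: for no (v,a) with examined(v,a) does vaccinated(v,a) hold.
Restrictor pairs — does the scope hold? (v1,a3):fails  (v2,a4):holds  (v2,a5):holds  (v3,a1):fails  (v3,a3):holds  (v4,a1):fails  (v4,a2):fails  (v4,a5):fails  (v5,a2):fails  (v6,a2):holds  (v6,a4):fails
Scope holds for 4 pair(s), so the sentence is false.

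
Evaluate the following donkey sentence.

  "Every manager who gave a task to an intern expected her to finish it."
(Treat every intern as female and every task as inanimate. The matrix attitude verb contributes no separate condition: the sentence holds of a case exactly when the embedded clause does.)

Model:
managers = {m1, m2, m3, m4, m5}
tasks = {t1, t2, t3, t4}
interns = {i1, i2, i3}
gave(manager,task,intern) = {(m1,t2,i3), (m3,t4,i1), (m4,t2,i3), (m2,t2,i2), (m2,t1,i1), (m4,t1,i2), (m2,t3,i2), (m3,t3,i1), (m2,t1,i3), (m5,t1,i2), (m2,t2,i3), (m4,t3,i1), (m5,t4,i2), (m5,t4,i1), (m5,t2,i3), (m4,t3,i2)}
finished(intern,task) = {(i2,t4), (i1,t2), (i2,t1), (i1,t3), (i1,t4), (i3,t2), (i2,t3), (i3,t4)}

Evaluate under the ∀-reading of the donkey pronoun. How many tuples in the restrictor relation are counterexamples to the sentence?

"her" takes "an intern" as antecedent and "it" takes "a task"; both are donkey pronouns co-varying with the restrictor.
Strong reading: for every (m,t,i) with gave(m,t,i), finished(i,t).
Restrictor triples: (m1,t2,i3)→finished(i3,t2) ✓  (m2,t1,i1)→finished(i1,t1) ✗  (m2,t1,i3)→finished(i3,t1) ✗  (m2,t2,i2)→finished(i2,t2) ✗  (m2,t2,i3)→finished(i3,t2) ✓  (m2,t3,i2)→finished(i2,t3) ✓  (m3,t3,i1)→finished(i1,t3) ✓  (m3,t4,i1)→finished(i1,t4) ✓  (m4,t1,i2)→finished(i2,t1) ✓  (m4,t2,i3)→finished(i3,t2) ✓  (m4,t3,i1)→finished(i1,t3) ✓  (m4,t3,i2)→finished(i2,t3) ✓  (m5,t1,i2)→finished(i2,t1) ✓  (m5,t2,i3)→finished(i3,t2) ✓  (m5,t4,i1)→finished(i1,t4) ✓  (m5,t4,i2)→finished(i2,t4) ✓
Counterexamples (restrictor triples failing the scope): 3.

3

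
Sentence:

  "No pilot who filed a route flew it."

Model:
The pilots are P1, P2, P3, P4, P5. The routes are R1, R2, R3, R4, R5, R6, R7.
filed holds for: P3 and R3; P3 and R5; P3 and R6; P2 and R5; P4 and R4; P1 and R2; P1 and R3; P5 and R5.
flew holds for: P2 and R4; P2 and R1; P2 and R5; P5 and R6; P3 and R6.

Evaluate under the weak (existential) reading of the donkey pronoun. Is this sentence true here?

"it" takes "a route" as antecedent — a donkey pronoun bound across the clause boundary.
Truth condition: for no (p,r) with filed(p,r) does flew(p,r) hold.
Restrictor pairs — does the scope hold? (P1,R2):fails  (P1,R3):fails  (P2,R5):holds  (P3,R3):fails  (P3,R5):fails  (P3,R6):holds  (P4,R4):fails  (P5,R5):fails
Scope holds for 2 pair(s), so the sentence is false.

False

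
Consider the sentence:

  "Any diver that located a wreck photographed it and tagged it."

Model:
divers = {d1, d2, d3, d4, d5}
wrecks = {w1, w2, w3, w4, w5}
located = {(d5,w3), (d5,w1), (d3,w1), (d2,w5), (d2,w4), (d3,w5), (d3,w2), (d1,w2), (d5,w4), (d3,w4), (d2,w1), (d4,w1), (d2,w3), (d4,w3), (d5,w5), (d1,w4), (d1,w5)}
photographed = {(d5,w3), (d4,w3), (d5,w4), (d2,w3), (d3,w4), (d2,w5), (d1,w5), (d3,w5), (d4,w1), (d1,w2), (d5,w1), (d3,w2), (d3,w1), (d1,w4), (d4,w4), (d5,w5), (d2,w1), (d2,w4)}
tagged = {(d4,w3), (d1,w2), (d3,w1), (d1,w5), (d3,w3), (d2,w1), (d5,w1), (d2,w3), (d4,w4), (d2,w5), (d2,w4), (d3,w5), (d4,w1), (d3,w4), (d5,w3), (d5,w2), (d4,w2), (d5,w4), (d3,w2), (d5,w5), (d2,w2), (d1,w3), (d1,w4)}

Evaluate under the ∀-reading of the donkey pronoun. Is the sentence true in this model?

"it" takes "a wreck" as antecedent — a donkey pronoun bound across the clause boundary.
Strong reading: for every (d,w) with located(d,w), photographed(d,w) ∧ tagged(d,w).
Restrictor pairs: (d1,w2) ✓  (d1,w4) ✓  (d1,w5) ✓  (d2,w1) ✓  (d2,w3) ✓  (d2,w4) ✓  (d2,w5) ✓  (d3,w1) ✓  (d3,w2) ✓  (d3,w4) ✓  (d3,w5) ✓  (d4,w1) ✓  (d4,w3) ✓  (d5,w1) ✓  (d5,w3) ✓  (d5,w4) ✓  (d5,w5) ✓
Every restrictor pair satisfies the scope.

True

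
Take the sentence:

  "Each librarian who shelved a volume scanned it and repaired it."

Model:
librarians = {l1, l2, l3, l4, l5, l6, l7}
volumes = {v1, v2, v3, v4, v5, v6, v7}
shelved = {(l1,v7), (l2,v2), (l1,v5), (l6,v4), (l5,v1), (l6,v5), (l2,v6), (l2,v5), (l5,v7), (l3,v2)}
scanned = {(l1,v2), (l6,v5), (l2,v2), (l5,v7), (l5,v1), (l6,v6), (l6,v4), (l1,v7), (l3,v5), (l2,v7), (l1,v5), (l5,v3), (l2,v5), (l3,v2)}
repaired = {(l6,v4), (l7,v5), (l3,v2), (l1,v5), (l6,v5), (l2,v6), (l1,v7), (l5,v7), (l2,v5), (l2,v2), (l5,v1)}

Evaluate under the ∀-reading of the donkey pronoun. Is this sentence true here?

False

"it" takes "a volume" as antecedent — a donkey pronoun bound across the clause boundary.
Strong reading: for every (l,v) with shelved(l,v), scanned(l,v) ∧ repaired(l,v).
Restrictor pairs: (l1,v5) ✓  (l1,v7) ✓  (l2,v2) ✓  (l2,v5) ✓  (l2,v6) ✗  (l3,v2) ✓  (l5,v1) ✓  (l5,v7) ✓  (l6,v4) ✓  (l6,v5) ✓
Counterexample: (l2,v6) is in shelved but fails the scope.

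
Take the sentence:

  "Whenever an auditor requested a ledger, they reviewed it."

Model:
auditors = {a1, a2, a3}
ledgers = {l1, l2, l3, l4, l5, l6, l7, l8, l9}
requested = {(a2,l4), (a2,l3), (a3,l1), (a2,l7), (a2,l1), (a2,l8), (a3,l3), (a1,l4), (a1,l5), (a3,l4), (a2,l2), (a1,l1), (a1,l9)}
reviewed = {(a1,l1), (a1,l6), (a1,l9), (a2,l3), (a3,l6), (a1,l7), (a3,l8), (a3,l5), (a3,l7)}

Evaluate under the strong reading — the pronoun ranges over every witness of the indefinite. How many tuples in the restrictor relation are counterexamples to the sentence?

"it" takes "a ledger" as antecedent — a donkey pronoun bound across the clause boundary.
Strong reading: for every (a,l) with requested(a,l), reviewed(a,l).
Restrictor pairs: (a1,l1) ✓  (a1,l4) ✗  (a1,l5) ✗  (a1,l9) ✓  (a2,l1) ✗  (a2,l2) ✗  (a2,l3) ✓  (a2,l4) ✗  (a2,l7) ✗  (a2,l8) ✗  (a3,l1) ✗  (a3,l3) ✗  (a3,l4) ✗
Counterexamples (restrictor pairs failing the scope): 10.

10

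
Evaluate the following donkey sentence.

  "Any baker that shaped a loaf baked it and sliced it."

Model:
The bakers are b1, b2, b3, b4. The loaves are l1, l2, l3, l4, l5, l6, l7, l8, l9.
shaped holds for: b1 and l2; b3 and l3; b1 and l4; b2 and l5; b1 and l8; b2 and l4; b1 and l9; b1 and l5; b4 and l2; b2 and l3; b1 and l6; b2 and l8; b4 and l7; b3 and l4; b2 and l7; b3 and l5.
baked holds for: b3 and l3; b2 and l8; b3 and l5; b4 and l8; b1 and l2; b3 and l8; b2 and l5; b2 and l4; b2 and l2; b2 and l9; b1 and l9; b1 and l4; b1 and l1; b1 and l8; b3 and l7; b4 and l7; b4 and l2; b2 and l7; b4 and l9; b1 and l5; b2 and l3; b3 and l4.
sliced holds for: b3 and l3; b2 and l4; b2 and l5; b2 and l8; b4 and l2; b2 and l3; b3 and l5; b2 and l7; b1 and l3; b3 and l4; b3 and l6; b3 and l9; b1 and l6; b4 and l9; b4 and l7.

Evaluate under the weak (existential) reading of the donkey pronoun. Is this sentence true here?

"it" takes "a loaf" as antecedent — a donkey pronoun bound across the clause boundary.
Weak reading: every baker b with some shaped-loaf has at least one shaped-loaf l such that baked(b,l) ∧ sliced(b,l).
Per baker: b1:✗  b2:✓  b3:✓  b4:✓
b1 has no witness among its shaped-loaves.

False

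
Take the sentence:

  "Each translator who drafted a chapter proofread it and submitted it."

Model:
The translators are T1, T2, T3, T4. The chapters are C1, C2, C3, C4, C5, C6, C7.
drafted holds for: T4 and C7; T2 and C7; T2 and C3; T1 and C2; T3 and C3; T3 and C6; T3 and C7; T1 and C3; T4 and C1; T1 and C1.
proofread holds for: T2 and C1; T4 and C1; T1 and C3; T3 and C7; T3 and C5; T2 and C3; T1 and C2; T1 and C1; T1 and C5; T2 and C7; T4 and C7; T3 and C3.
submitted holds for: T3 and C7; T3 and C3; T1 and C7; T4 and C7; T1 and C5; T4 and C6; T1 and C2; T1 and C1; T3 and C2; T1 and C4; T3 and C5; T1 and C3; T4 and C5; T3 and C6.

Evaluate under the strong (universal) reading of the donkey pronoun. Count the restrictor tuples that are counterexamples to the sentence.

4

"it" takes "a chapter" as antecedent — a donkey pronoun bound across the clause boundary.
Strong reading: for every (t,c) with drafted(t,c), proofread(t,c) ∧ submitted(t,c).
Restrictor pairs: (T1,C1) ✓  (T1,C2) ✓  (T1,C3) ✓  (T2,C3) ✗  (T2,C7) ✗  (T3,C3) ✓  (T3,C6) ✗  (T3,C7) ✓  (T4,C1) ✗  (T4,C7) ✓
Counterexamples (restrictor pairs failing the scope): 4.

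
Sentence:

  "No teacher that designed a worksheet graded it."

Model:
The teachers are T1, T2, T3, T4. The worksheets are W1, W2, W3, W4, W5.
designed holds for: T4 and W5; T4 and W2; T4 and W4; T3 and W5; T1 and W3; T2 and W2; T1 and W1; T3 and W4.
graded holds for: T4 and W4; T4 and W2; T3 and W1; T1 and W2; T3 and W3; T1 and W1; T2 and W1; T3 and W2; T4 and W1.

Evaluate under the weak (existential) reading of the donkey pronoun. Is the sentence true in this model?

"it" takes "a worksheet" as antecedent — a donkey pronoun bound across the clause boundary.
Truth condition: for no (t,w) with designed(t,w) does graded(t,w) hold.
Restrictor pairs — does the scope hold? (T1,W1):holds  (T1,W3):fails  (T2,W2):fails  (T3,W4):fails  (T3,W5):fails  (T4,W2):holds  (T4,W4):holds  (T4,W5):fails
Scope holds for 3 pair(s), so the sentence is false.

False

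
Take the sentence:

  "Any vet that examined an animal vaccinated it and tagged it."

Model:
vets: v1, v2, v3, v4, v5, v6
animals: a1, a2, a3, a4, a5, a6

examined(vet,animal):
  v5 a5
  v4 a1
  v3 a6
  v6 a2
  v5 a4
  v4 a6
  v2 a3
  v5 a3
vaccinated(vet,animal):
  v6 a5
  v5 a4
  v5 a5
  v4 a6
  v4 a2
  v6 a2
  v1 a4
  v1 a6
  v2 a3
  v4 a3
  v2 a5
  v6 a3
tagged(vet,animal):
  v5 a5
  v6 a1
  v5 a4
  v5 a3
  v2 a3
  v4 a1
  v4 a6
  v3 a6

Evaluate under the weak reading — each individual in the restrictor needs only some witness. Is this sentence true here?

"it" takes "an animal" as antecedent — a donkey pronoun bound across the clause boundary.
Weak reading: every vet v with some examined-animal has at least one examined-animal a such that vaccinated(v,a) ∧ tagged(v,a).
Per vet: v2:✓  v3:✗  v4:✓  v5:✓  v6:✗
v3 has no witness among its examined-animals.

False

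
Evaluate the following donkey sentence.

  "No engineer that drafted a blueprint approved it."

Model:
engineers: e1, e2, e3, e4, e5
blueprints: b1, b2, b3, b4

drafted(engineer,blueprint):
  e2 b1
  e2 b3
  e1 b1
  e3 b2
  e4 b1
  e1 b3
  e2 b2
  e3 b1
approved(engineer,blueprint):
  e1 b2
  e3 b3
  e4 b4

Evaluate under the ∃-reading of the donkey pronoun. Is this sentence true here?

"it" takes "a blueprint" as antecedent — a donkey pronoun bound across the clause boundary.
Truth condition: for no (e,b) with drafted(e,b) does approved(e,b) hold.
Restrictor pairs — does the scope hold? (e1,b1):fails  (e1,b3):fails  (e2,b1):fails  (e2,b2):fails  (e2,b3):fails  (e3,b1):fails  (e3,b2):fails  (e4,b1):fails
Scope holds for no restrictor pair, so the sentence is true.

True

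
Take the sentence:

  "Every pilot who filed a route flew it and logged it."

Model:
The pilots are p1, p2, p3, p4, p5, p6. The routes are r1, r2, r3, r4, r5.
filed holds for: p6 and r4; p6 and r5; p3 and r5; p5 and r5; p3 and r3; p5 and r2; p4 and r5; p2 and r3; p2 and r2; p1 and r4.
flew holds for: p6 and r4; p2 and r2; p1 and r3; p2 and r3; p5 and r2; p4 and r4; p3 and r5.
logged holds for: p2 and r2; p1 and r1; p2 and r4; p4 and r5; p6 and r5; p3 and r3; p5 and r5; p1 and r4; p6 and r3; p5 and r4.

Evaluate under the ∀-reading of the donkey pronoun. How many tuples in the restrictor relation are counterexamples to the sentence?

"it" takes "a route" as antecedent — a donkey pronoun bound across the clause boundary.
Strong reading: for every (p,r) with filed(p,r), flew(p,r) ∧ logged(p,r).
Restrictor pairs: (p1,r4) ✗  (p2,r2) ✓  (p2,r3) ✗  (p3,r3) ✗  (p3,r5) ✗  (p4,r5) ✗  (p5,r2) ✗  (p5,r5) ✗  (p6,r4) ✗  (p6,r5) ✗
Counterexamples (restrictor pairs failing the scope): 9.

9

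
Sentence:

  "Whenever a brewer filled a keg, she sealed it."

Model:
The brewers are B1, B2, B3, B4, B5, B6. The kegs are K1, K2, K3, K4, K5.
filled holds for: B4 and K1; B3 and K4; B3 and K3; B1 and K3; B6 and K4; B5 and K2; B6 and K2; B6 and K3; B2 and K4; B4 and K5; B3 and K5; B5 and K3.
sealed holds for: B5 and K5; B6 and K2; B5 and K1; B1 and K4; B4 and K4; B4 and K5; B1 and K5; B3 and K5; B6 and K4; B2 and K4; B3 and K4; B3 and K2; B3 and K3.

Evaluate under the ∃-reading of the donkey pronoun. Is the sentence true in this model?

"it" takes "a keg" as antecedent — a donkey pronoun bound across the clause boundary.
Weak reading: every brewer b with some filled-keg has at least one filled-keg k such that sealed(b,k).
Per brewer: B1:✗  B2:✓  B3:✓  B4:✓  B5:✗  B6:✓
B1 has no witness among its filled-kegs.

False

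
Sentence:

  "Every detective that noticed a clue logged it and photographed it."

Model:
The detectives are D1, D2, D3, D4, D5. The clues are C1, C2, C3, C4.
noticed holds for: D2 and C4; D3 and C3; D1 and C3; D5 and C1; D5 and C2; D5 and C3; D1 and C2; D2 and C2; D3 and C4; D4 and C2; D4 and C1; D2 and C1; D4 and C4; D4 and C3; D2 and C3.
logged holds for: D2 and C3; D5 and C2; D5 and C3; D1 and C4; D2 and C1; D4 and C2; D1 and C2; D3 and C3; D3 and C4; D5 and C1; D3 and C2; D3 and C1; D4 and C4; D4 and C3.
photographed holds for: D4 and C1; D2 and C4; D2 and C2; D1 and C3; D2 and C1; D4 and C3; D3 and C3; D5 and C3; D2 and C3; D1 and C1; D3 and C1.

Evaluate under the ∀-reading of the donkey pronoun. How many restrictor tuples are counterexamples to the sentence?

10

"it" takes "a clue" as antecedent — a donkey pronoun bound across the clause boundary.
Strong reading: for every (d,c) with noticed(d,c), logged(d,c) ∧ photographed(d,c).
Restrictor pairs: (D1,C2) ✗  (D1,C3) ✗  (D2,C1) ✓  (D2,C2) ✗  (D2,C3) ✓  (D2,C4) ✗  (D3,C3) ✓  (D3,C4) ✗  (D4,C1) ✗  (D4,C2) ✗  (D4,C3) ✓  (D4,C4) ✗  (D5,C1) ✗  (D5,C2) ✗  (D5,C3) ✓
Counterexamples (restrictor pairs failing the scope): 10.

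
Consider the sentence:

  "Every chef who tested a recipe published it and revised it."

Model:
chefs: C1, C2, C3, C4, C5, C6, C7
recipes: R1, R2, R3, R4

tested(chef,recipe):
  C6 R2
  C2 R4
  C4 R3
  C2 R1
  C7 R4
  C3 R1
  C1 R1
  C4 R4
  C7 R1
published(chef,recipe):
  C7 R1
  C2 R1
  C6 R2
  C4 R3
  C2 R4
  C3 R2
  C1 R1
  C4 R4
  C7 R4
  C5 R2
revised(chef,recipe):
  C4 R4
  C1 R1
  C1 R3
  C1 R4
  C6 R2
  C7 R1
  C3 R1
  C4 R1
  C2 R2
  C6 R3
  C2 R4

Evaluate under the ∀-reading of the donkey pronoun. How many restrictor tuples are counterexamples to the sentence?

"it" takes "a recipe" as antecedent — a donkey pronoun bound across the clause boundary.
Strong reading: for every (c,r) with tested(c,r), published(c,r) ∧ revised(c,r).
Restrictor pairs: (C1,R1) ✓  (C2,R1) ✗  (C2,R4) ✓  (C3,R1) ✗  (C4,R3) ✗  (C4,R4) ✓  (C6,R2) ✓  (C7,R1) ✓  (C7,R4) ✗
Counterexamples (restrictor pairs failing the scope): 4.

4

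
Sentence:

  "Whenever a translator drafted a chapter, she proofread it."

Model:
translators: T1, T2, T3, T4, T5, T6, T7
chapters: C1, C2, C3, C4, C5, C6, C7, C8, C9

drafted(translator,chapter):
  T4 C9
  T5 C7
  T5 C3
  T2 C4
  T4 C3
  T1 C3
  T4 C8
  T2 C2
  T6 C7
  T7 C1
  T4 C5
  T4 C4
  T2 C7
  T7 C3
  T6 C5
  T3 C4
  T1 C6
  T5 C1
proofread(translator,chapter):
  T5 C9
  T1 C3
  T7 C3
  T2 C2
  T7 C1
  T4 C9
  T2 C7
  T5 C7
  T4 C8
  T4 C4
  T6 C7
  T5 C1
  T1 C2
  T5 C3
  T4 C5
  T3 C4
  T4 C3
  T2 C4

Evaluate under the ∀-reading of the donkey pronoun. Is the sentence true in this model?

"it" takes "a chapter" as antecedent — a donkey pronoun bound across the clause boundary.
Strong reading: for every (t,c) with drafted(t,c), proofread(t,c).
Restrictor pairs: (T1,C3) ✓  (T1,C6) ✗  (T2,C2) ✓  (T2,C4) ✓  (T2,C7) ✓  (T3,C4) ✓  (T4,C3) ✓  (T4,C4) ✓  (T4,C5) ✓  (T4,C8) ✓  (T4,C9) ✓  (T5,C1) ✓  (T5,C3) ✓  (T5,C7) ✓  (T6,C5) ✗  (T6,C7) ✓  (T7,C1) ✓  (T7,C3) ✓
Counterexample: (T1,C6) is in drafted but fails the scope.

False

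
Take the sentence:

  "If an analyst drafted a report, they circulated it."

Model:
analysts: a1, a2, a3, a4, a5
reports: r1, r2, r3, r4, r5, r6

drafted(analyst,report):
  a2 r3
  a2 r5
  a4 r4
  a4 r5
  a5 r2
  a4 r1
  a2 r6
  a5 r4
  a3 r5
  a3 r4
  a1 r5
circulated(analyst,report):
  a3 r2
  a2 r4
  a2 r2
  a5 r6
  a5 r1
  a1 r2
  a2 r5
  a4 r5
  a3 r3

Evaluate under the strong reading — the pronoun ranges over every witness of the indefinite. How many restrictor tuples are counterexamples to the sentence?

"it" takes "a report" as antecedent — a donkey pronoun bound across the clause boundary.
Strong reading: for every (a,r) with drafted(a,r), circulated(a,r).
Restrictor pairs: (a1,r5) ✗  (a2,r3) ✗  (a2,r5) ✓  (a2,r6) ✗  (a3,r4) ✗  (a3,r5) ✗  (a4,r1) ✗  (a4,r4) ✗  (a4,r5) ✓  (a5,r2) ✗  (a5,r4) ✗
Counterexamples (restrictor pairs failing the scope): 9.

9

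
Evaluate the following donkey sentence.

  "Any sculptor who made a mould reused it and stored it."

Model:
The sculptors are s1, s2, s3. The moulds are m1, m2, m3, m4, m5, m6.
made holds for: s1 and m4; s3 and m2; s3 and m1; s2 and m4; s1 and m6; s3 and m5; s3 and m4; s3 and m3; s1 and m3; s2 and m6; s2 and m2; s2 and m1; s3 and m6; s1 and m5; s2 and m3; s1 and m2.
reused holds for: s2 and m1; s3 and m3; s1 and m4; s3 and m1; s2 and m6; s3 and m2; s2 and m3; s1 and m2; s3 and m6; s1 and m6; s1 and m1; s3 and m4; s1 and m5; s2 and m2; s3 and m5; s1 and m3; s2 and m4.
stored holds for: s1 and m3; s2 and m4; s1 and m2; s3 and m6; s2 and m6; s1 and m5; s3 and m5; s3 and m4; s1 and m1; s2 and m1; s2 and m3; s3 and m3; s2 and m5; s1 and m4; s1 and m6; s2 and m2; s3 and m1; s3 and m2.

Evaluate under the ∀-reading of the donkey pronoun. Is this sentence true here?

"it" takes "a mould" as antecedent — a donkey pronoun bound across the clause boundary.
Strong reading: for every (s,m) with made(s,m), reused(s,m) ∧ stored(s,m).
Restrictor pairs: (s1,m2) ✓  (s1,m3) ✓  (s1,m4) ✓  (s1,m5) ✓  (s1,m6) ✓  (s2,m1) ✓  (s2,m2) ✓  (s2,m3) ✓  (s2,m4) ✓  (s2,m6) ✓  (s3,m1) ✓  (s3,m2) ✓  (s3,m3) ✓  (s3,m4) ✓  (s3,m5) ✓  (s3,m6) ✓
Every restrictor pair satisfies the scope.

True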